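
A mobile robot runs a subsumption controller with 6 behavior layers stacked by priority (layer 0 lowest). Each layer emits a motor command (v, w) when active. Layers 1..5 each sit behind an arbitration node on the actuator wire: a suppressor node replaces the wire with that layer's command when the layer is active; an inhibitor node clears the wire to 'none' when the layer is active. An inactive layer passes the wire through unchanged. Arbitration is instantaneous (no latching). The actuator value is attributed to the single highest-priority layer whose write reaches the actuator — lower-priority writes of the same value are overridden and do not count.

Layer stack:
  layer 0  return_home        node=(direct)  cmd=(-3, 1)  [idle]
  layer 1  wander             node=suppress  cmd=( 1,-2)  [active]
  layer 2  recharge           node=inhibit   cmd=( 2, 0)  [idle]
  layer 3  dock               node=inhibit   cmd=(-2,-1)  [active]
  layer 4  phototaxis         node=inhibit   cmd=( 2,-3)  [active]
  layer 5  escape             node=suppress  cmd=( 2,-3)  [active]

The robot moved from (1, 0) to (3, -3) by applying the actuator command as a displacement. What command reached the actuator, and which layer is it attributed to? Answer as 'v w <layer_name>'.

displacement = (3, -3) − (1, 0) = (2, -3)
L0 return_home: idle → wire = none
L1 wander: active, suppressor → wire = (1, -2)
L2 recharge: idle → wire stays (1, -2)
L3 dock: active, inhibitor → wire = none
L4 phototaxis: active, inhibitor → wire = none
L5 escape: active, suppressor → wire = (2, -3)
actuator = (2, -3) — from layer 5 (escape)

2 -3 escape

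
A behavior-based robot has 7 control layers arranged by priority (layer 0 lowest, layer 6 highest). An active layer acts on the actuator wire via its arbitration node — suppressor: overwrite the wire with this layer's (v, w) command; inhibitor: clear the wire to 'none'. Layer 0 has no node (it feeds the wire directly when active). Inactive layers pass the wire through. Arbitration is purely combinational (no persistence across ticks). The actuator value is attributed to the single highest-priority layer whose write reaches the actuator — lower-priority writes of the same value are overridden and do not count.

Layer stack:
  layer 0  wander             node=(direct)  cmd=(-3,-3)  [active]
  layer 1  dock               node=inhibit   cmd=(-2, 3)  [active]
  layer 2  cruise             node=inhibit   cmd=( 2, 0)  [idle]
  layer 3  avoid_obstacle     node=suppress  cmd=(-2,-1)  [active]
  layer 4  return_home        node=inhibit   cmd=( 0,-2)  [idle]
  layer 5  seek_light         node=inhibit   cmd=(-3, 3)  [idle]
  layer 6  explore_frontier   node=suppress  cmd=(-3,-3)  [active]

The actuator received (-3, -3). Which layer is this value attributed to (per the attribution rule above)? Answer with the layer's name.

layer 0 (wander) active — direct: (-3, -3)
layer 1 (dock) active — inhibits: none
layer 2 (cruise) idle — unchanged: none
layer 3 (avoid_obstacle) active — suppresses: (-2, -1)
layer 4 (return_home) idle — unchanged: (-2, -1)
layer 5 (seek_light) idle — unchanged: (-2, -1)
layer 6 (explore_frontier) active — suppresses: (-3, -3)
→ actuator (-3, -3)
last writer: layer 6 = explore_frontier

explore_frontier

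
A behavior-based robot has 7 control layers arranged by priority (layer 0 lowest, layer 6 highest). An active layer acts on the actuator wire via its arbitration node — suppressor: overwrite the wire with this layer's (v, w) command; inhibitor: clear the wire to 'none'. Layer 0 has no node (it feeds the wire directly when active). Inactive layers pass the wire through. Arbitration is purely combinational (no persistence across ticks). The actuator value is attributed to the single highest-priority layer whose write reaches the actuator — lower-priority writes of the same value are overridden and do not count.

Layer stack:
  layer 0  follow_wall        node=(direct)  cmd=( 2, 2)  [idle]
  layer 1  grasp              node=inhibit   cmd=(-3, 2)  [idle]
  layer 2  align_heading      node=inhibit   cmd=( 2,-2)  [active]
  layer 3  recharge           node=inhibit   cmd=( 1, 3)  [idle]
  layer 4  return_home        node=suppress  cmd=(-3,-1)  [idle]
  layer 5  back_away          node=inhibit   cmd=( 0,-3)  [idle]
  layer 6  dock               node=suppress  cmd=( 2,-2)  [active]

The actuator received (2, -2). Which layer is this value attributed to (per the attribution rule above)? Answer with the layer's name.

[0] follow_wall off; wire := none
[1] grasp off; pass none
[2] align_heading on (inhibit); wire := none
[3] recharge off; pass none
[4] return_home off; pass none
[5] back_away off; pass none
[6] dock on (suppress); wire := (2, -2)
output (2, -2)
last writer: layer 6 = dock

dock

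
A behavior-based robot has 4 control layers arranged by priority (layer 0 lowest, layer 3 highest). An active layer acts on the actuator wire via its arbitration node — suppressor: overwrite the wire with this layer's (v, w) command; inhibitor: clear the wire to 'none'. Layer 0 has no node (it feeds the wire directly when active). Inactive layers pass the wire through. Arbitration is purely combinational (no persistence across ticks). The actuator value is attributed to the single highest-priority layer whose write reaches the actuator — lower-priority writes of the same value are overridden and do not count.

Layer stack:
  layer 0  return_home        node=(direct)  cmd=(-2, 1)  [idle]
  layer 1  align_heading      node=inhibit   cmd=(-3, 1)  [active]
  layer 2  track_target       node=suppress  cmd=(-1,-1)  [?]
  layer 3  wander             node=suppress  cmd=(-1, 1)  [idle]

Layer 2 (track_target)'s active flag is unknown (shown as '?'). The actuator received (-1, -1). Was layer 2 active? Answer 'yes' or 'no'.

If layer 2 is active=yes:
  actuator would be (-1, -1)
If layer 2 is active=no:
  actuator would be none
Observed (-1, -1), so layer 2 was active.

yes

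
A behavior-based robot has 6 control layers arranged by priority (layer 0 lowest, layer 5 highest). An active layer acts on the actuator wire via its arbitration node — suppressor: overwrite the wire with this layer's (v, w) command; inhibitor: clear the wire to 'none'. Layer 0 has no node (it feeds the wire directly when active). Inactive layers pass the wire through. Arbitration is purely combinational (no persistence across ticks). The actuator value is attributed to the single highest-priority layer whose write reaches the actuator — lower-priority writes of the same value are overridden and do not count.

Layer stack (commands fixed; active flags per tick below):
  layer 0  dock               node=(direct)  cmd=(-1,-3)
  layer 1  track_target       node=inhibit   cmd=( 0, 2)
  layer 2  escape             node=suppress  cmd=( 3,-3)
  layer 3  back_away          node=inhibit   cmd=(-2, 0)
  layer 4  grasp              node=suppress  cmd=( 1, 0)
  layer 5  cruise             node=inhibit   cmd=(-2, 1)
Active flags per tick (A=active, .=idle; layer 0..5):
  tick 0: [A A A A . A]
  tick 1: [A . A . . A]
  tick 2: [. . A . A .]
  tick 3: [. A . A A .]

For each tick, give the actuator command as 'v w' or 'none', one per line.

tick 0:
  L0 dock: active, feeds wire = (-1, -3)
  L1 track_target: active, inhibitor → wire = none
  L2 escape: active, suppressor → wire = (3, -3)
  L3 back_away: active, inhibitor → wire = none
  L4 grasp: idle → wire stays none
  L5 cruise: active, inhibitor → wire = none
  actuator = none
tick 1:
  L0 dock: active, feeds wire = (-1, -3)
  L1 track_target: idle → wire stays (-1, -3)
  L2 escape: active, suppressor → wire = (3, -3)
  L3 back_away: idle → wire stays (3, -3)
  L4 grasp: idle → wire stays (3, -3)
  L5 cruise: active, inhibitor → wire = none
  actuator = none
tick 2:
  L0 dock: idle → wire = none
  L1 track_target: idle → wire stays none
  L2 escape: active, suppressor → wire = (3, -3)
  L3 back_away: idle → wire stays (3, -3)
  L4 grasp: active, suppressor → wire = (1, 0)
  L5 cruise: idle → wire stays (1, 0)
  actuator = (1, 0)
tick 3:
  L0 dock: idle → wire = none
  L1 track_target: active, inhibitor → wire = none
  L2 escape: idle → wire stays none
  L3 back_away: active, inhibitor → wire = none
  L4 grasp: active, suppressor → wire = (1, 0)
  L5 cruise: idle → wire stays (1, 0)
  actuator = (1, 0)

none
none
1 0
1 0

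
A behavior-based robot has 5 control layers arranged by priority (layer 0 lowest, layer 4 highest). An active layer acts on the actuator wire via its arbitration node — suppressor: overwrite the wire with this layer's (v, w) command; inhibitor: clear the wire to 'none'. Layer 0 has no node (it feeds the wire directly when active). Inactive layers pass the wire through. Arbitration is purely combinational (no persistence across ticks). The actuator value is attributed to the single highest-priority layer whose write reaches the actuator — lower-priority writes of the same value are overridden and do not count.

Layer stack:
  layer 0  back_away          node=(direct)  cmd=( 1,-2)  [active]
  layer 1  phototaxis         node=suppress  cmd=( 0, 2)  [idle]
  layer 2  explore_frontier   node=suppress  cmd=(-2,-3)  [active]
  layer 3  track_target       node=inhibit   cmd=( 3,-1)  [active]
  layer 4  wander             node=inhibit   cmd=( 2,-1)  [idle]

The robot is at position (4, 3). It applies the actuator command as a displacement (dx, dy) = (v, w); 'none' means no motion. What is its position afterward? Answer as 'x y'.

4 3

L0 back_away: active, feeds wire = (1, -2)
L1 phototaxis: idle → wire stays (1, -2)
L2 explore_frontier: active, suppressor → wire = (-2, -3)
L3 track_target: active, inhibitor → wire = none
L4 wander: idle → wire stays none
actuator = none
position: (4, 3) + none = (4, 3)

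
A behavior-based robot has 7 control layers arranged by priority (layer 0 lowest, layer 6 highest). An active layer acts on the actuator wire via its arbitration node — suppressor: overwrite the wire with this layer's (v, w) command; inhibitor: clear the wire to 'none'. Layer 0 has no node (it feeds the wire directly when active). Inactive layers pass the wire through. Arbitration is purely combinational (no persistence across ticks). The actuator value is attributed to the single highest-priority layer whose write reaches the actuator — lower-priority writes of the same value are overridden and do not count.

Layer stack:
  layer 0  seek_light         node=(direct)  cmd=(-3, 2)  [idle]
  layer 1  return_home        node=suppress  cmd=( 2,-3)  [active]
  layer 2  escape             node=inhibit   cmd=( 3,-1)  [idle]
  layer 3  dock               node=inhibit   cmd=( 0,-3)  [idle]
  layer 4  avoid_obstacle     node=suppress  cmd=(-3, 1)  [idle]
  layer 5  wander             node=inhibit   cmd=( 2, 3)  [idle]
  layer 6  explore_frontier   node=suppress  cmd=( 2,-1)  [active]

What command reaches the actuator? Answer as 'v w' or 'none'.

2 -1

[0] seek_light off; wire := none
[1] return_home on (suppress); wire := (2, -3)
[2] escape off; pass (2, -3)
[3] dock off; pass (2, -3)
[4] avoid_obstacle off; pass (2, -3)
[5] wander off; pass (2, -3)
[6] explore_frontier on (suppress); wire := (2, -1)
output (2, -1)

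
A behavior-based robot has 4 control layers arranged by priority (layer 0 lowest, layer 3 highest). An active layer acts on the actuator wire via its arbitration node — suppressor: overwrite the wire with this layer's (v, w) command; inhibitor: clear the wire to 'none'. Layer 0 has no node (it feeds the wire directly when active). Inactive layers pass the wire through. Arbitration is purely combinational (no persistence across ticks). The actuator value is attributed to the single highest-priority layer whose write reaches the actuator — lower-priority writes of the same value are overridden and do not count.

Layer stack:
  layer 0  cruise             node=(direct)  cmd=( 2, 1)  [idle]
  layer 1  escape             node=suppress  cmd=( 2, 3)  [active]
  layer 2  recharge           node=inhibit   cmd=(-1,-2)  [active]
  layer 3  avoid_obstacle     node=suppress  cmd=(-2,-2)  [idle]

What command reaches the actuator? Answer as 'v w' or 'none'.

none

[0] cruise off; wire := none
[1] escape on (suppress); wire := (2, 3)
[2] recharge on (inhibit); wire := none
[3] avoid_obstacle off; pass none
output none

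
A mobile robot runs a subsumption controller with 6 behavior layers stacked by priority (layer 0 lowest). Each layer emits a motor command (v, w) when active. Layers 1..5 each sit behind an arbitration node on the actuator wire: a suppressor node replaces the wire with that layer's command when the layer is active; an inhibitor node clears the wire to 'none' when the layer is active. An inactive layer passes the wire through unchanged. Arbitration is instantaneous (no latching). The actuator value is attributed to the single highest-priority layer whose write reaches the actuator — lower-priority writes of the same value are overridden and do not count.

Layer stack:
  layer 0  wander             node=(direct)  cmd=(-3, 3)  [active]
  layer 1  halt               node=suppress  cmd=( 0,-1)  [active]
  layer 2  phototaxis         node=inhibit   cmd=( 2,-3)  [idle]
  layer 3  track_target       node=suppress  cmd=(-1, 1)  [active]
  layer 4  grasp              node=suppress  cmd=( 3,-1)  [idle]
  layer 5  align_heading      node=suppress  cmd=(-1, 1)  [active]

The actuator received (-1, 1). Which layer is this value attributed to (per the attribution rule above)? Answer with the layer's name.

align_heading

[0] wander on; wire := (-3, 3)
[1] halt on (suppress); wire := (0, -1)
[2] phototaxis off; pass (0, -1)
[3] track_target on (suppress); wire := (-1, 1)
[4] grasp off; pass (-1, 1)
[5] align_heading on (suppress); wire := (-1, 1)
output (-1, 1)
last writer: layer 5 = align_heading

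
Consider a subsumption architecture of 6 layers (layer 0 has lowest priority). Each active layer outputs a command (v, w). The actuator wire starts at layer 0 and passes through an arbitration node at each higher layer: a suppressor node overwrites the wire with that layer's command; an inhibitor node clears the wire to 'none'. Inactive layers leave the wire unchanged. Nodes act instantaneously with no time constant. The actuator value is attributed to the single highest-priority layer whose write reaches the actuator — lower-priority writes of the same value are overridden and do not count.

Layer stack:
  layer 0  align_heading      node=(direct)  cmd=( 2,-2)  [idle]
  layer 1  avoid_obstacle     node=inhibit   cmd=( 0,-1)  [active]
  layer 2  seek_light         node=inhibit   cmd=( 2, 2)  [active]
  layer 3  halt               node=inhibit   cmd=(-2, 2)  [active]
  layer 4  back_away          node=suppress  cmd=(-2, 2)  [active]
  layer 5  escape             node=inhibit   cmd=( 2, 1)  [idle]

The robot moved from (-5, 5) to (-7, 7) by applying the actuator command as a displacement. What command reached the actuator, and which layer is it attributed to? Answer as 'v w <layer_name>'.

displacement = (-7, 7) − (-5, 5) = (-2, 2)
L0 align_heading: idle → wire = none
L1 avoid_obstacle: active, inhibitor → wire = none
L2 seek_light: active, inhibitor → wire = none
L3 halt: active, inhibitor → wire = none
L4 back_away: active, suppressor → wire = (-2, 2)
L5 escape: idle → wire stays (-2, 2)
actuator = (-2, 2) — from layer 4 (back_away)

-2 2 back_away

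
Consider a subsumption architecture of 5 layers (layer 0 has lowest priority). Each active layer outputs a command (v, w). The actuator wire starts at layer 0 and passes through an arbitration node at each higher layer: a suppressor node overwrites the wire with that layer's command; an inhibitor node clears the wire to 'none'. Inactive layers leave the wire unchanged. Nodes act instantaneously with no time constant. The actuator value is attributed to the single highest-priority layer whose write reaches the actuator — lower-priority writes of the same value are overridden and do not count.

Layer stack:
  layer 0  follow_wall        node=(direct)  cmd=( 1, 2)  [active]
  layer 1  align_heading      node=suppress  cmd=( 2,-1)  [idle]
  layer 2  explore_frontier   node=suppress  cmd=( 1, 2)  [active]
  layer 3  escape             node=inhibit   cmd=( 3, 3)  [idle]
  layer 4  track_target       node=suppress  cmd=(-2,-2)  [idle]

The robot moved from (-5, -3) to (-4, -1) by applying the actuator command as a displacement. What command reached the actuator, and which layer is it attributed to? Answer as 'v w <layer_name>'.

1 2 explore_frontier

displacement = (-4, -1) − (-5, -3) = (1, 2)
L0 follow_wall: active, feeds wire = (1, 2)
L1 align_heading: idle → wire stays (1, 2)
L2 explore_frontier: active, suppressor → wire = (1, 2)
L3 escape: idle → wire stays (1, 2)
L4 track_target: idle → wire stays (1, 2)
actuator = (1, 2) — from layer 2 (explore_frontier)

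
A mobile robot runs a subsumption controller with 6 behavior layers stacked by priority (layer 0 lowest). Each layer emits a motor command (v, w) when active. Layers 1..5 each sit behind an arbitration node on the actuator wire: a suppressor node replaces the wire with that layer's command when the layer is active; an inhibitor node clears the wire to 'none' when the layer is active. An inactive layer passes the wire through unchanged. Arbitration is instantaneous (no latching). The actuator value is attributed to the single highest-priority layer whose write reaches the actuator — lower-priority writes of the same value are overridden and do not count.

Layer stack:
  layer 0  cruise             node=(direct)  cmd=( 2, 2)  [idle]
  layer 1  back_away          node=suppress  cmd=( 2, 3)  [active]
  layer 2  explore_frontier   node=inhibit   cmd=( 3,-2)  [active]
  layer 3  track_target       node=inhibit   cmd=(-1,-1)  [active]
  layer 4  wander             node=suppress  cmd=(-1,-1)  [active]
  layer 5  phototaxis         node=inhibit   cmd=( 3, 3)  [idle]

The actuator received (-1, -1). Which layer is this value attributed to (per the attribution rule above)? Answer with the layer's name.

L0 cruise: idle → wire = none
L1 back_away: active, suppressor → wire = (2, 3)
L2 explore_frontier: active, inhibitor → wire = none
L3 track_target: active, inhibitor → wire = none
L4 wander: active, suppressor → wire = (-1, -1)
L5 phototaxis: idle → wire stays (-1, -1)
actuator = (-1, -1)
last writer: layer 4 = wander

wander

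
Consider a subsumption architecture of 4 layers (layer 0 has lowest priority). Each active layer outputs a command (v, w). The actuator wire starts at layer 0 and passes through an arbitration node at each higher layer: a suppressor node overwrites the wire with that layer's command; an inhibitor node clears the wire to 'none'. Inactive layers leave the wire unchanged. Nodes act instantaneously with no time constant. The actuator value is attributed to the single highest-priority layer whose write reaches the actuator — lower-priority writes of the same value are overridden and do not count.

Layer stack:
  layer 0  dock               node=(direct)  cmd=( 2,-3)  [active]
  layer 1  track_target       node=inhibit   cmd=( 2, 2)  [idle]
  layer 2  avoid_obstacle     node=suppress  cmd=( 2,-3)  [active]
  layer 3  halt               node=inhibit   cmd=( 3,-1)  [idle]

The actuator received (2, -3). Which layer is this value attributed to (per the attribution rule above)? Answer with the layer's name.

layer 0 (dock) active — direct: (2, -3)
layer 1 (track_target) idle — unchanged: (2, -3)
layer 2 (avoid_obstacle) active — suppresses: (2, -3)
layer 3 (halt) idle — unchanged: (2, -3)
→ actuator (2, -3)
last writer: layer 2 = avoid_obstacle

avoid_obstacle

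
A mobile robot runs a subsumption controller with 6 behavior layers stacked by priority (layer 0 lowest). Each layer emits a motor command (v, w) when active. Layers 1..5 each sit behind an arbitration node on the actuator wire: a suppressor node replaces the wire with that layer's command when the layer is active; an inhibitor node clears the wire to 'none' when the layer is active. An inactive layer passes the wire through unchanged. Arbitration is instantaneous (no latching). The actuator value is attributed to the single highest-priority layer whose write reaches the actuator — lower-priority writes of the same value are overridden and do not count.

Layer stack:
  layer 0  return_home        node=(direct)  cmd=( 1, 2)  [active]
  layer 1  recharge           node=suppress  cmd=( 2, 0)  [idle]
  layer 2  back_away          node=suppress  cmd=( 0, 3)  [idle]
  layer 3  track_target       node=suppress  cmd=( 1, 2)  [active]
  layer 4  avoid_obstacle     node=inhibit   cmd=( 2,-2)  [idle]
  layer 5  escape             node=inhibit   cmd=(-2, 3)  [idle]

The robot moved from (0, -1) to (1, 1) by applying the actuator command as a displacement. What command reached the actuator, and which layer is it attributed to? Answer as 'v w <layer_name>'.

1 2 track_target

displacement = (1, 1) − (0, -1) = (1, 2)
[0] return_home on; wire := (1, 2)
[1] recharge off; pass (1, 2)
[2] back_away off; pass (1, 2)
[3] track_target on (suppress); wire := (1, 2)
[4] avoid_obstacle off; pass (1, 2)
[5] escape off; pass (1, 2)
output (1, 2) — from layer 3 (track_target)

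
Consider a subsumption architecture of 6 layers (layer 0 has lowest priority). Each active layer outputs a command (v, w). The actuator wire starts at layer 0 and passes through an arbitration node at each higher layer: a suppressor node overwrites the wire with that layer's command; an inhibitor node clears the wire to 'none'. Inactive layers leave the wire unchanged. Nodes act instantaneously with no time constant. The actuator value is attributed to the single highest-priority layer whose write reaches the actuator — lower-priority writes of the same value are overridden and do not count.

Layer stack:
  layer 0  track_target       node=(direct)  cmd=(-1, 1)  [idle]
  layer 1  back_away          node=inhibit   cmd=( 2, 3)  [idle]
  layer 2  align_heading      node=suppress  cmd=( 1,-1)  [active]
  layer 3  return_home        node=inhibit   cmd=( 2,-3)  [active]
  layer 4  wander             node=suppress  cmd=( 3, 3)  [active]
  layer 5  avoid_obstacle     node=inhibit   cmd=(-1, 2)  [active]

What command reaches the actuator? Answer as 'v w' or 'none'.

layer 0 (track_target) idle — none
layer 1 (back_away) idle — unchanged: none
layer 2 (align_heading) active — suppresses: (1, -1)
layer 3 (return_home) active — inhibits: none
layer 4 (wander) active — suppresses: (3, 3)
layer 5 (avoid_obstacle) active — inhibits: none
→ actuator none

none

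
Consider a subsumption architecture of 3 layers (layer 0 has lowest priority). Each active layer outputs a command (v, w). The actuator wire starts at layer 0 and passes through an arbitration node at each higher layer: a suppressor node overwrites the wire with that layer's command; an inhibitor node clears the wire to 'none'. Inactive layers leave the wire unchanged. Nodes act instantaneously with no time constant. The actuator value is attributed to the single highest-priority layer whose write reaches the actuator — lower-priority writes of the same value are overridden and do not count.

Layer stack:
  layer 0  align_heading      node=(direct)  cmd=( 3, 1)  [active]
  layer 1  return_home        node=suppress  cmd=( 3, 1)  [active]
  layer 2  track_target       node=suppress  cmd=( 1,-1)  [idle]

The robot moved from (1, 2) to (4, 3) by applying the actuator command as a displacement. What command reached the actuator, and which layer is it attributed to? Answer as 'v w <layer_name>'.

displacement = (4, 3) − (1, 2) = (3, 1)
layer 0 (align_heading) active — direct: (3, 1)
layer 1 (return_home) active — suppresses: (3, 1)
layer 2 (track_target) idle — unchanged: (3, 1)
→ actuator (3, 1) — from layer 1 (return_home)

3 1 return_home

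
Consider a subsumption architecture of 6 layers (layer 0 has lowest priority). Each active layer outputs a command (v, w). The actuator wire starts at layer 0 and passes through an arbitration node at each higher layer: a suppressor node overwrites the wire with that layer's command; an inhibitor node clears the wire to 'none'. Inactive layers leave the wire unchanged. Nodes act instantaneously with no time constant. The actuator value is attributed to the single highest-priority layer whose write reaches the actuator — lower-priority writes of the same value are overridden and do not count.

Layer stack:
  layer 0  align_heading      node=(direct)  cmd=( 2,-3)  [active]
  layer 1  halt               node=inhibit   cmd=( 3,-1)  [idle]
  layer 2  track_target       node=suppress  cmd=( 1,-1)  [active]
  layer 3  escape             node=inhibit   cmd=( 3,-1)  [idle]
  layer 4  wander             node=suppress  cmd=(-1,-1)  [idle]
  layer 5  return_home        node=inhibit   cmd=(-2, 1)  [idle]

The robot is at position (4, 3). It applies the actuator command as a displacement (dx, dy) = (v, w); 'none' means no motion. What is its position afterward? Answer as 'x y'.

5 2

[0] align_heading on; wire := (2, -3)
[1] halt off; pass (2, -3)
[2] track_target on (suppress); wire := (1, -1)
[3] escape off; pass (1, -1)
[4] wander off; pass (1, -1)
[5] return_home off; pass (1, -1)
output (1, -1)
position: (4, 3) + (1, -1) = (5, 2)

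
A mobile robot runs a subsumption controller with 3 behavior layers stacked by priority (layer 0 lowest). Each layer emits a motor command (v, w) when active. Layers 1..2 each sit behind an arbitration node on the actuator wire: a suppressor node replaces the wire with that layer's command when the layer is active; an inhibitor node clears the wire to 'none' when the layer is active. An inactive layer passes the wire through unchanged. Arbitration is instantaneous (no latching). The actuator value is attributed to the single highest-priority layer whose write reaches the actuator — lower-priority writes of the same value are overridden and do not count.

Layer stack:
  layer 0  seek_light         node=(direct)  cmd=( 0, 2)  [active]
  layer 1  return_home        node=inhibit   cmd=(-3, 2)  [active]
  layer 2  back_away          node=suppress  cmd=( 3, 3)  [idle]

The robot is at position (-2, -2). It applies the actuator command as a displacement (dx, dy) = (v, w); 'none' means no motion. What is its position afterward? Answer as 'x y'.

-2 -2

layer 0 (seek_light) active — direct: (0, 2)
layer 1 (return_home) active — inhibits: none
layer 2 (back_away) idle — unchanged: none
→ actuator none
position: (-2, -2) + none = (-2, -2)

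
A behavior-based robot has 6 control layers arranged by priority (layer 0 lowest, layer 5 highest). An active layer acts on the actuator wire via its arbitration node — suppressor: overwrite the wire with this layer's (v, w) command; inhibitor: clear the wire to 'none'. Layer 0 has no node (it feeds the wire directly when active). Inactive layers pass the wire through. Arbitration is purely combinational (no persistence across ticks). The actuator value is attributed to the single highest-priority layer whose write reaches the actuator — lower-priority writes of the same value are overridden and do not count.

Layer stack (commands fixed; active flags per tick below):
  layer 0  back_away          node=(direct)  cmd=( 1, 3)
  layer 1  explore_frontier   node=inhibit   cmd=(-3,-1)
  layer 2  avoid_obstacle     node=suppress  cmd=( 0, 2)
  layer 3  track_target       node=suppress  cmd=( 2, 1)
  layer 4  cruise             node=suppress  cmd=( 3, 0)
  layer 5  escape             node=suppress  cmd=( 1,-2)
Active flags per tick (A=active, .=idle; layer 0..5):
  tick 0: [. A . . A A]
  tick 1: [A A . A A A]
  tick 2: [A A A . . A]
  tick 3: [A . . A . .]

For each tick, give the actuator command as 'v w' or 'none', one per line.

tick 0:
  [0] back_away off; wire := none
  [1] explore_frontier on (inhibit); wire := none
  [2] avoid_obstacle off; pass none
  [3] track_target off; pass none
  [4] cruise on (suppress); wire := (3, 0)
  [5] escape on (suppress); wire := (1, -2)
  output (1, -2)
tick 1:
  [0] back_away on; wire := (1, 3)
  [1] explore_frontier on (inhibit); wire := none
  [2] avoid_obstacle off; pass none
  [3] track_target on (suppress); wire := (2, 1)
  [4] cruise on (suppress); wire := (3, 0)
  [5] escape on (suppress); wire := (1, -2)
  output (1, -2)
tick 2:
  [0] back_away on; wire := (1, 3)
  [1] explore_frontier on (inhibit); wire := none
  [2] avoid_obstacle on (suppress); wire := (0, 2)
  [3] track_target off; pass (0, 2)
  [4] cruise off; pass (0, 2)
  [5] escape on (suppress); wire := (1, -2)
  output (1, -2)
tick 3:
  [0] back_away on; wire := (1, 3)
  [1] explore_frontier off; pass (1, 3)
  [2] avoid_obstacle off; pass (1, 3)
  [3] track_target on (suppress); wire := (2, 1)
  [4] cruise off; pass (2, 1)
  [5] escape off; pass (2, 1)
  output (2, 1)

1 -2
1 -2
1 -2
2 1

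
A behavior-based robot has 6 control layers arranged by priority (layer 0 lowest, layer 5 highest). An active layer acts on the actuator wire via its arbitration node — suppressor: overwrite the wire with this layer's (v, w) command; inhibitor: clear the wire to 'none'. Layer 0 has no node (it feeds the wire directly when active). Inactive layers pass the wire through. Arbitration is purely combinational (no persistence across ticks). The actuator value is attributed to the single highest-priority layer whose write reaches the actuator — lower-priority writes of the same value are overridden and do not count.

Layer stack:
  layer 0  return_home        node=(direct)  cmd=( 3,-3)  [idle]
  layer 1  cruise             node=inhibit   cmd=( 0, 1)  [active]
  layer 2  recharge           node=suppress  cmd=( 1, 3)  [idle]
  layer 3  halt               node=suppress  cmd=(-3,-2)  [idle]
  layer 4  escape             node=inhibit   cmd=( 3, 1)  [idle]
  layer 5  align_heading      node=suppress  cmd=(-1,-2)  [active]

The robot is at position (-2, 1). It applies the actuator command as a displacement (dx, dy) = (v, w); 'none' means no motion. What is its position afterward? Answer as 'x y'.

-3 -1

[0] return_home off; wire := none
[1] cruise on (inhibit); wire := none
[2] recharge off; pass none
[3] halt off; pass none
[4] escape off; pass none
[5] align_heading on (suppress); wire := (-1, -2)
output (-1, -2)
position: (-2, 1) + (-1, -2) = (-3, -1)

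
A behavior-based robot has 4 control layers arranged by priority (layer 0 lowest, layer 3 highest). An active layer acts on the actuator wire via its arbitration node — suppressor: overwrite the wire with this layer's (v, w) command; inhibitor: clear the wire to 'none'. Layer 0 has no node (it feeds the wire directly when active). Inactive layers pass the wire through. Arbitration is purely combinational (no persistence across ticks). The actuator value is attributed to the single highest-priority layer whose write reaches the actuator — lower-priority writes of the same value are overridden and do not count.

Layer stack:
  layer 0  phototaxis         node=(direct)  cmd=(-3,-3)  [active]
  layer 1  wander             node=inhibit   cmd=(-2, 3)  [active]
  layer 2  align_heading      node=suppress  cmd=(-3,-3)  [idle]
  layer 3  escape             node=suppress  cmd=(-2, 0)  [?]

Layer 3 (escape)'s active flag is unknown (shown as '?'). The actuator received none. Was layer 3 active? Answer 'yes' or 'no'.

If layer 3 is active=yes:
  actuator would be (-2, 0)
If layer 3 is active=no:
  actuator would be none
Observed none, so layer 3 was idle.

no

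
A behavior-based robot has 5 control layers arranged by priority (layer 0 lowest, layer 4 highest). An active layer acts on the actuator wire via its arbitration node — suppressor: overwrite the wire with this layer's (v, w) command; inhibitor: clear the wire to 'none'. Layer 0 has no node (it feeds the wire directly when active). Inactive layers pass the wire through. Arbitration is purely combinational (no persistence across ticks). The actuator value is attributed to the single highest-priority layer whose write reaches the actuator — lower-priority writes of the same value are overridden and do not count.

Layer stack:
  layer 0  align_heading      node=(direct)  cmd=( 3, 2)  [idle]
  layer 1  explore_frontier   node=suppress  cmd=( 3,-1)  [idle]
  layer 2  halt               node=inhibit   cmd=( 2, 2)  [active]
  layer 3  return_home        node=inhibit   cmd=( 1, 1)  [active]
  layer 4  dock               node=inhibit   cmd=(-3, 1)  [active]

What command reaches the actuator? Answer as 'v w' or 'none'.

[0] align_heading off; wire := none
[1] explore_frontier off; pass none
[2] halt on (inhibit); wire := none
[3] return_home on (inhibit); wire := none
[4] dock on (inhibit); wire := none
output none

none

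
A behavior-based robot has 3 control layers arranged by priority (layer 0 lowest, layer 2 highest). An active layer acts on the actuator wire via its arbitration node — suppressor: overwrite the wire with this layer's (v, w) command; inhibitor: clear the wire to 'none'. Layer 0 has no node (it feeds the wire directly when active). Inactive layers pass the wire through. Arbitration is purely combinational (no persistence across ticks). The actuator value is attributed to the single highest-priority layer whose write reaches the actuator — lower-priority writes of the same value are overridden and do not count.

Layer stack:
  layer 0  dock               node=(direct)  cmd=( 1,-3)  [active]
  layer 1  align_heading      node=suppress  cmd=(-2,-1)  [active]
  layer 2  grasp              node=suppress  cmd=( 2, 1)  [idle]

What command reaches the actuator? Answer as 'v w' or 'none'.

[0] dock on; wire := (1, -3)
[1] align_heading on (suppress); wire := (-2, -1)
[2] grasp off; pass (-2, -1)
output (-2, -1)

-2 -1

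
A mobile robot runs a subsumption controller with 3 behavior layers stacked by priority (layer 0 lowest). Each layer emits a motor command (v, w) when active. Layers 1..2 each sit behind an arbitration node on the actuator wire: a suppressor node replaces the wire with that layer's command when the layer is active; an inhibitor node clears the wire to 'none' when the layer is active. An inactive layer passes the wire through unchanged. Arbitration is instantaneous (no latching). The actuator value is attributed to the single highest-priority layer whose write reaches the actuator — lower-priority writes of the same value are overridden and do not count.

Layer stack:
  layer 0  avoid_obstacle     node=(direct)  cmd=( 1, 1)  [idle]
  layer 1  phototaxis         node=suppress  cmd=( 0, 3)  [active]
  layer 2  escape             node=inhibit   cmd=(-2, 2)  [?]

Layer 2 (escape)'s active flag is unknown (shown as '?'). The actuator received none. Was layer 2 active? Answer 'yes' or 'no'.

yes

If layer 2 is active=yes:
  actuator would be none
If layer 2 is active=no:
  actuator would be (0, 3)
Observed none, so layer 2 was active.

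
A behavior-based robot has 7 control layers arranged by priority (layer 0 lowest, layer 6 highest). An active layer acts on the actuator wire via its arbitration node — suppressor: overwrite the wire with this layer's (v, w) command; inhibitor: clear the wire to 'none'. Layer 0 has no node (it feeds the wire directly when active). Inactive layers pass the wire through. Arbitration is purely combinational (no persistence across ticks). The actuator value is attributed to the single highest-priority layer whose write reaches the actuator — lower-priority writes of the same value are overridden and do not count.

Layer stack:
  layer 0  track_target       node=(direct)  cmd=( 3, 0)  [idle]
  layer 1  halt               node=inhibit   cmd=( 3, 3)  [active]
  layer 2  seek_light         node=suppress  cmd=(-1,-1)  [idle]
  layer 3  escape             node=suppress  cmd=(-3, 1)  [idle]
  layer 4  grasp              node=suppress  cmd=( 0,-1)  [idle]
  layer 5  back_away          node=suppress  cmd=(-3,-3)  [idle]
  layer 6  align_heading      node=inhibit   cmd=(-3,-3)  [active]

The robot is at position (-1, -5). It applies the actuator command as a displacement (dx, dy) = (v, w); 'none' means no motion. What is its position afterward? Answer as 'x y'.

layer 0 (track_target) idle — none
layer 1 (halt) active — inhibits: none
layer 2 (seek_light) idle — unchanged: none
layer 3 (escape) idle — unchanged: none
layer 4 (grasp) idle — unchanged: none
layer 5 (back_away) idle — unchanged: none
layer 6 (align_heading) active — inhibits: none
→ actuator none
position: (-1, -5) + none = (-1, -5)

-1 -5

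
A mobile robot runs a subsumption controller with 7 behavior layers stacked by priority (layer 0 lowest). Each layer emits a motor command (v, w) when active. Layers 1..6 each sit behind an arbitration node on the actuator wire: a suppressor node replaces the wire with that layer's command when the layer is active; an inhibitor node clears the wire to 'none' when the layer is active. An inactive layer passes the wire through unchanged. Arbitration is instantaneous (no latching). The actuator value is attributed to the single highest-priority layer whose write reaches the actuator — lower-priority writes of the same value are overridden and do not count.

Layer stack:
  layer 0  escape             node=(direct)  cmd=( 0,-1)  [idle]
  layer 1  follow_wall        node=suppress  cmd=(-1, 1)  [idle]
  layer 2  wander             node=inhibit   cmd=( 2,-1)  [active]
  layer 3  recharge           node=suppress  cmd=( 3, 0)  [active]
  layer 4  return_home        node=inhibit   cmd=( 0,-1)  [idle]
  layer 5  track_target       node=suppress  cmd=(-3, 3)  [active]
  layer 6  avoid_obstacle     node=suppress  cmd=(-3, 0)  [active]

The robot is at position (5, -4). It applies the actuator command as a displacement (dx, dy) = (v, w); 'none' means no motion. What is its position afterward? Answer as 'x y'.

[0] escape off; wire := none
[1] follow_wall off; pass none
[2] wander on (inhibit); wire := none
[3] recharge on (suppress); wire := (3, 0)
[4] return_home off; pass (3, 0)
[5] track_target on (suppress); wire := (-3, 3)
[6] avoid_obstacle on (suppress); wire := (-3, 0)
output (-3, 0)
position: (5, -4) + (-3, 0) = (2, -4)

2 -4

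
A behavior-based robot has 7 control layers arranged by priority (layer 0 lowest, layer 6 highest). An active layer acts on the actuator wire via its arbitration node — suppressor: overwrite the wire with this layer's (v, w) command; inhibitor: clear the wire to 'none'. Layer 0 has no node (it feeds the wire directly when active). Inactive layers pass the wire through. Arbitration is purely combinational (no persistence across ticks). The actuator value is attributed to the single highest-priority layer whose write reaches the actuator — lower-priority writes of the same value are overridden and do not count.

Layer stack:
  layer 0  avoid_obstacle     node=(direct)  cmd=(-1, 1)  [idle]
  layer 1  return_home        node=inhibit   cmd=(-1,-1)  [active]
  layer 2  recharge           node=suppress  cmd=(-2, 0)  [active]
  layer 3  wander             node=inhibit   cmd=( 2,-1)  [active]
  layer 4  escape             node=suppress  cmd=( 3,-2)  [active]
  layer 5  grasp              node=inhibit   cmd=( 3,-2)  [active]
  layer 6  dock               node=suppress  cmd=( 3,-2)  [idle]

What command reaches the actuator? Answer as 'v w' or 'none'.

L0 avoid_obstacle: idle → wire = none
L1 return_home: active, inhibitor → wire = none
L2 recharge: active, suppressor → wire = (-2, 0)
L3 wander: active, inhibitor → wire = none
L4 escape: active, suppressor → wire = (3, -2)
L5 grasp: active, inhibitor → wire = none
L6 dock: idle → wire stays none
actuator = none

none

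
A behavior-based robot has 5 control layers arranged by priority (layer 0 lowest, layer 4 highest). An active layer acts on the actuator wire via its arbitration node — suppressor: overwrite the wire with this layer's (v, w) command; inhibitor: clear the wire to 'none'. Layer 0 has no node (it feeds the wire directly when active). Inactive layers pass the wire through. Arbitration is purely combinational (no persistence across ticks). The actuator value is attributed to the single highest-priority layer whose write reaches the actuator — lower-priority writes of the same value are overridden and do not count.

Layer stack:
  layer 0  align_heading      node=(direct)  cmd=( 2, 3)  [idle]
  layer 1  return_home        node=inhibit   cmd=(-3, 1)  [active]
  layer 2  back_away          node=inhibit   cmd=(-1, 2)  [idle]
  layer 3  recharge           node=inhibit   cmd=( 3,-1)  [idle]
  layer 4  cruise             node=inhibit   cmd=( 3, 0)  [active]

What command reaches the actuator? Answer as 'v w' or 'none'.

none

[0] align_heading off; wire := none
[1] return_home on (inhibit); wire := none
[2] back_away off; pass none
[3] recharge off; pass none
[4] cruise on (inhibit); wire := none
output none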